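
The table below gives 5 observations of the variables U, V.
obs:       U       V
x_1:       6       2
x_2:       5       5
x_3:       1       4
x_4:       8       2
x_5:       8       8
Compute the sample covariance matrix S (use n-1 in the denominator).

Step 1 — column means:
  mean(U) = (6 + 5 + 1 + 8 + 8) / 5 = 28/5 = 5.6
  mean(V) = (2 + 5 + 4 + 2 + 8) / 5 = 21/5 = 4.2

Step 2 — sample covariance S[i,j] = (1/(n-1)) · Σ_k (x_{k,i} - mean_i) · (x_{k,j} - mean_j), with n-1 = 4.
  S[U,U] = ((0.4)·(0.4) + (-0.6)·(-0.6) + (-4.6)·(-4.6) + (2.4)·(2.4) + (2.4)·(2.4)) / 4 = 33.2/4 = 8.3
  S[U,V] = ((0.4)·(-2.2) + (-0.6)·(0.8) + (-4.6)·(-0.2) + (2.4)·(-2.2) + (2.4)·(3.8)) / 4 = 3.4/4 = 0.85
  S[V,V] = ((-2.2)·(-2.2) + (0.8)·(0.8) + (-0.2)·(-0.2) + (-2.2)·(-2.2) + (3.8)·(3.8)) / 4 = 24.8/4 = 6.2

S is symmetric (S[j,i] = S[i,j]). Assembling:

S = [[8.3, 0.85],
 [0.85, 6.2]]


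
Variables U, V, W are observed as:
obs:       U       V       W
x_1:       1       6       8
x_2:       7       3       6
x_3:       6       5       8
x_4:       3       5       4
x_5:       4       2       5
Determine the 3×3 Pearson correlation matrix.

Step 1 — column means:
  mean(U) = (1 + 7 + 6 + 3 + 4) / 5 = 21/5 = 4.2
  mean(V) = (6 + 3 + 5 + 5 + 2) / 5 = 21/5 = 4.2
  mean(W) = (8 + 6 + 8 + 4 + 5) / 5 = 31/5 = 6.2

Step 2 — sample variances and covariances s[i,j] = (1/(n-1)) · Σ_k (x_{k,i} - mean_i) · (x_{k,j} - mean_j), with n-1 = 4:
  s[U,U] = ((-3.2)·(-3.2) + (2.8)·(2.8) + (1.8)·(1.8) + (-1.2)·(-1.2) + (-0.2)·(-0.2)) / 4 = 22.8/4 = 5.7
  s[U,V] = ((-3.2)·(1.8) + (2.8)·(-1.2) + (1.8)·(0.8) + (-1.2)·(0.8) + (-0.2)·(-2.2)) / 4 = -8.2/4 = -2.05
  s[U,W] = ((-3.2)·(1.8) + (2.8)·(-0.2) + (1.8)·(1.8) + (-1.2)·(-2.2) + (-0.2)·(-1.2)) / 4 = -0.2/4 = -0.05
  s[V,V] = ((1.8)·(1.8) + (-1.2)·(-1.2) + (0.8)·(0.8) + (0.8)·(0.8) + (-2.2)·(-2.2)) / 4 = 10.8/4 = 2.7
  s[V,W] = ((1.8)·(1.8) + (-1.2)·(-0.2) + (0.8)·(1.8) + (0.8)·(-2.2) + (-2.2)·(-1.2)) / 4 = 5.8/4 = 1.45
  s[W,W] = ((1.8)·(1.8) + (-0.2)·(-0.2) + (1.8)·(1.8) + (-2.2)·(-2.2) + (-1.2)·(-1.2)) / 4 = 12.8/4 = 3.2
  Sample standard deviations s_i = √(s[i,i]):
  s(U) = √(5.7) = 2.3875
  s(V) = √(2.7) = 1.6432
  s(W) = √(3.2) = 1.7889

Step 3 — r_{ij} = s_{ij} / (s_i · s_j):
  r[U,U] = 1 (diagonal).
  r[U,V] = -2.05 / (2.3875 · 1.6432) = -2.05 / 3.923 = -0.5226
  r[U,W] = -0.05 / (2.3875 · 1.7889) = -0.05 / 4.2708 = -0.0117
  r[V,V] = 1 (diagonal).
  r[V,W] = 1.45 / (1.6432 · 1.7889) = 1.45 / 2.9394 = 0.4933
  r[W,W] = 1 (diagonal).

R is symmetric with unit diagonal. Assembling:

R = [[1, -0.5226, -0.0117],
 [-0.5226, 1, 0.4933],
 [-0.0117, 0.4933, 1]]


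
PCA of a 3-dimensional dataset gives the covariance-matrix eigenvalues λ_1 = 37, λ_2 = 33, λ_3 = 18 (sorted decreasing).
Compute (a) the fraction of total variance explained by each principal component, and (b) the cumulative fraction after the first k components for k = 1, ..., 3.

Step 1 — total variance = trace(Sigma) = Σ λ_i = 37 + 33 + 18 = 88.

Step 2 — fraction explained by component i = λ_i / Σ λ:
  PC1: 37/88 = 0.4205
  PC2: 33/88 = 0.375
  PC3: 18/88 = 0.2045

Step 3 — cumulative fraction after k components = (λ_1 + ... + λ_k) / Σ λ:
  k = 1: 37/88 = 0.4205
  k = 2: (37 + 33)/88 = 70/88 = 0.7955
  k = 3: (37 + 33 + 18)/88 = 88/88 = 1

Summary (fraction, with percent):

explained: PC1 0.4205 (42.05%), PC2 0.375 (37.5%), PC3 0.2045 (20.45%);  cumulative: 0.4205, 0.7955, 1


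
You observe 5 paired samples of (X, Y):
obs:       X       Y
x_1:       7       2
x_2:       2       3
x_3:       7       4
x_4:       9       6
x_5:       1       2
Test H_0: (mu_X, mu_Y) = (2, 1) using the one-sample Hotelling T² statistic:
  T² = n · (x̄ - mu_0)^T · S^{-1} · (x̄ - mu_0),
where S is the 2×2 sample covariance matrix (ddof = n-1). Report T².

Step 1 — sample mean vector:
  mean(X) = (7 + 2 + 7 + 9 + 1) / 5 = 26/5 = 5.2
  mean(Y) = (2 + 3 + 4 + 6 + 2) / 5 = 17/5 = 3.4
  x̄ = (5.2, 3.4),  deviation x̄ - mu_0 = (5.2, 3.4) - (2, 1) = (3.2, 2.4).

Step 2 — sample covariance matrix, S[i,j] = (1/(n-1)) · Σ_k (x_{k,i} - mean_i) · (x_{k,j} - mean_j), divisor n-1 = 4:
  S[X,X] = ((1.8)·(1.8) + (-3.2)·(-3.2) + (1.8)·(1.8) + (3.8)·(3.8) + (-4.2)·(-4.2)) / 4 = 48.8/4 = 12.2
  S[X,Y] = ((1.8)·(-1.4) + (-3.2)·(-0.4) + (1.8)·(0.6) + (3.8)·(2.6) + (-4.2)·(-1.4)) / 4 = 15.6/4 = 3.9
  S[Y,Y] = ((-1.4)·(-1.4) + (-0.4)·(-0.4) + (0.6)·(0.6) + (2.6)·(2.6) + (-1.4)·(-1.4)) / 4 = 11.2/4 = 2.8
  S = [[12.2, 3.9],
 [3.9, 2.8]].

Step 3 — invert S. det(S) = 12.2·2.8 - (3.9)² = 18.95.
  S^{-1} = (1/det) · [[d, -b], [-b, a]] = [[0.1478, -0.2058],
 [-0.2058, 0.6438]].

Step 4 — quadratic form (x̄ - mu_0)^T · S^{-1} · (x̄ - mu_0):
  S^{-1} · (x̄ - mu_0) = (-0.0211, 0.8865),
  (x̄ - mu_0)^T · [...] = (3.2)·(-0.0211) + (2.4)·(0.8865) = 2.0602.

Step 5 — scale by n: T² = 5 · 2.0602 = 10.3008.

T² ≈ 10.3008


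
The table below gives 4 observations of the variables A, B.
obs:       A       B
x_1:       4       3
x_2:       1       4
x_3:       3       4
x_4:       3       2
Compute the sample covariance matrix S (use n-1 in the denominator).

Step 1 — column means:
  mean(A) = (4 + 1 + 3 + 3) / 4 = 11/4 = 2.75
  mean(B) = (3 + 4 + 4 + 2) / 4 = 13/4 = 3.25

Step 2 — sample covariance S[i,j] = (1/(n-1)) · Σ_k (x_{k,i} - mean_i) · (x_{k,j} - mean_j), with n-1 = 3.
  S[A,A] = ((1.25)·(1.25) + (-1.75)·(-1.75) + (0.25)·(0.25) + (0.25)·(0.25)) / 3 = 4.75/3 = 1.5833
  S[A,B] = ((1.25)·(-0.25) + (-1.75)·(0.75) + (0.25)·(0.75) + (0.25)·(-1.25)) / 3 = -1.75/3 = -0.5833
  S[B,B] = ((-0.25)·(-0.25) + (0.75)·(0.75) + (0.75)·(0.75) + (-1.25)·(-1.25)) / 3 = 2.75/3 = 0.9167

S is symmetric (S[j,i] = S[i,j]). Assembling:

S = [[1.5833, -0.5833],
 [-0.5833, 0.9167]]


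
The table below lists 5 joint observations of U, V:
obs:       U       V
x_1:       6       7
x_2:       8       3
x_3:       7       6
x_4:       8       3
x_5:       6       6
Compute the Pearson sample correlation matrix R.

Step 1 — column means:
  mean(U) = (6 + 8 + 7 + 8 + 6) / 5 = 35/5 = 7
  mean(V) = (7 + 3 + 6 + 3 + 6) / 5 = 25/5 = 5

Step 2 — sample variances and covariances s[i,j] = (1/(n-1)) · Σ_k (x_{k,i} - mean_i) · (x_{k,j} - mean_j), with n-1 = 4:
  s[U,U] = ((-1)·(-1) + (1)·(1) + (0)·(0) + (1)·(1) + (-1)·(-1)) / 4 = 4/4 = 1
  s[U,V] = ((-1)·(2) + (1)·(-2) + (0)·(1) + (1)·(-2) + (-1)·(1)) / 4 = -7/4 = -1.75
  s[V,V] = ((2)·(2) + (-2)·(-2) + (1)·(1) + (-2)·(-2) + (1)·(1)) / 4 = 14/4 = 3.5
  Sample standard deviations s_i = √(s[i,i]):
  s(U) = √(1) = 1
  s(V) = √(3.5) = 1.8708

Step 3 — r_{ij} = s_{ij} / (s_i · s_j):
  r[U,U] = 1 (diagonal).
  r[U,V] = -1.75 / (1 · 1.8708) = -1.75 / 1.8708 = -0.9354
  r[V,V] = 1 (diagonal).

R is symmetric with unit diagonal. Assembling:

R = [[1, -0.9354],
 [-0.9354, 1]]


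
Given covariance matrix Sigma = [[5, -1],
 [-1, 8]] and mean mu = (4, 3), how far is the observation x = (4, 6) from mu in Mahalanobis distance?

Step 1 — centre the observation: (x - mu) = (0, 3).

Step 2 — invert Sigma. det(Sigma) = 5·8 - (-1)² = 39.
  Sigma^{-1} = (1/det) · [[d, -b], [-b, a]] = [[0.2051, 0.0256],
 [0.0256, 0.1282]].

Step 3 — form the quadratic (x - mu)^T · Sigma^{-1} · (x - mu):
  Sigma^{-1} · (x - mu) = (0.0769, 0.3846).
  (x - mu)^T · [Sigma^{-1} · (x - mu)] = (0)·(0.0769) + (3)·(0.3846) = 1.1538.

Step 4 — take square root: d = √(1.1538) ≈ 1.0742.

d(x, mu) = √(1.1538) ≈ 1.0742


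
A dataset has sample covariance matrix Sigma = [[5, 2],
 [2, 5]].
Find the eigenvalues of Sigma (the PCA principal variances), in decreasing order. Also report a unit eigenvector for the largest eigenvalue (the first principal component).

Step 1 — characteristic polynomial of 2×2 Sigma:
  det(Sigma - λI) = λ² - trace · λ + det = 0.
  trace = 5 + 5 = 10, det = 5·5 - (2)² = 21.
Step 2 — discriminant:
  Δ = trace² - 4·det = 100 - 84 = 16.
Step 3 — eigenvalues:
  λ = (trace ± √Δ)/2 = (10 ± 4)/2,
  λ_1 = 7,  λ_2 = 3.

Step 4 — unit eigenvector for λ_1: solve (Sigma - λ_1 I)v = 0. First row:
  (5 - 7)·v_x + (2)·v_y = 0, i.e. (-2)·v_x + (2)·v_y = 0,
  so v ∝ (b, λ_1 - a) = (2, 2) = u.
  ||u|| = √((2)² + (2)²) = √(8) ≈ 2.8284,
  v_1 = u/||u|| ≈ (0.7071, 0.7071) (||v_1|| = 1).

λ_1 = 7,  λ_2 = 3;  v_1 ≈ (0.7071, 0.7071)


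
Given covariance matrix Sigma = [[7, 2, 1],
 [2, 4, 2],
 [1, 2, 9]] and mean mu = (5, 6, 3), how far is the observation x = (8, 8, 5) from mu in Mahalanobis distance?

Step 1 — centre the observation: (x - mu) = (3, 2, 2).

Step 2 — invert Sigma (cofactor / det for 3×3, or solve directly):
  Sigma^{-1} = [[0.1667, -0.0833, 0],
 [-0.0833, 0.3229, -0.0625],
 [0, -0.0625, 0.125]].

Step 3 — form the quadratic (x - mu)^T · Sigma^{-1} · (x - mu):
  Sigma^{-1} · (x - mu) = (0.3333, 0.2708, 0.125).
  (x - mu)^T · [Sigma^{-1} · (x - mu)] = (3)·(0.3333) + (2)·(0.2708) + (2)·(0.125) = 1.7917.

Step 4 — take square root: d = √(1.7917) ≈ 1.3385.

d(x, mu) = √(1.7917) ≈ 1.3385


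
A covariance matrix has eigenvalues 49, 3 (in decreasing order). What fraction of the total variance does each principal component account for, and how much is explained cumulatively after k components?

Step 1 — total variance = trace(Sigma) = Σ λ_i = 49 + 3 = 52.

Step 2 — fraction explained by component i = λ_i / Σ λ:
  PC1: 49/52 = 0.9423
  PC2: 3/52 = 0.0577

Step 3 — cumulative fraction after k components = (λ_1 + ... + λ_k) / Σ λ:
  k = 1: 49/52 = 0.9423
  k = 2: (49 + 3)/52 = 52/52 = 1

Summary (fraction, with percent):

explained: PC1 0.9423 (94.23%), PC2 0.0577 (5.77%);  cumulative: 0.9423, 1


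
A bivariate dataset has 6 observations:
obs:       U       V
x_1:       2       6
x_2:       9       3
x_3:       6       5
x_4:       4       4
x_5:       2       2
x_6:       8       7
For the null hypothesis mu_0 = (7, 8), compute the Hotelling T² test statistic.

Step 1 — sample mean vector:
  mean(U) = (2 + 9 + 6 + 4 + 2 + 8) / 6 = 31/6 = 5.1667
  mean(V) = (6 + 3 + 5 + 4 + 2 + 7) / 6 = 27/6 = 4.5
  x̄ = (5.1667, 4.5),  deviation x̄ - mu_0 = (5.1667, 4.5) - (7, 8) = (-1.8333, -3.5).

Step 2 — sample covariance matrix, S[i,j] = (1/(n-1)) · Σ_k (x_{k,i} - mean_i) · (x_{k,j} - mean_j), divisor n-1 = 5:
  S[U,U] = ((-3.1667)·(-3.1667) + (3.8333)·(3.8333) + (0.8333)·(0.8333) + (-1.1667)·(-1.1667) + (-3.1667)·(-3.1667) + (2.8333)·(2.8333)) / 5 = 44.8333/5 = 8.9667
  S[U,V] = ((-3.1667)·(1.5) + (3.8333)·(-1.5) + (0.8333)·(0.5) + (-1.1667)·(-0.5) + (-3.1667)·(-2.5) + (2.8333)·(2.5)) / 5 = 5.5/5 = 1.1
  S[V,V] = ((1.5)·(1.5) + (-1.5)·(-1.5) + (0.5)·(0.5) + (-0.5)·(-0.5) + (-2.5)·(-2.5) + (2.5)·(2.5)) / 5 = 17.5/5 = 3.5
  S = [[8.9667, 1.1],
 [1.1, 3.5]].

Step 3 — invert S. det(S) = 8.9667·3.5 - (1.1)² = 30.1733.
  S^{-1} = (1/det) · [[d, -b], [-b, a]] = [[0.116, -0.0365],
 [-0.0365, 0.2972]].

Step 4 — quadratic form (x̄ - mu_0)^T · S^{-1} · (x̄ - mu_0):
  S^{-1} · (x̄ - mu_0) = (-0.0851, -0.9733),
  (x̄ - mu_0)^T · [...] = (-1.8333)·(-0.0851) + (-3.5)·(-0.9733) = 3.5624.

Step 5 — scale by n: T² = 6 · 3.5624 = 21.3743.

T² ≈ 21.3743


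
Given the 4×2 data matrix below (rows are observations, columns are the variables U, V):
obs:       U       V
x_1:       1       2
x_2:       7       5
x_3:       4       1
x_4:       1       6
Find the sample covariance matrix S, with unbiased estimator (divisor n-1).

Step 1 — column means:
  mean(U) = (1 + 7 + 4 + 1) / 4 = 13/4 = 3.25
  mean(V) = (2 + 5 + 1 + 6) / 4 = 14/4 = 3.5

Step 2 — sample covariance S[i,j] = (1/(n-1)) · Σ_k (x_{k,i} - mean_i) · (x_{k,j} - mean_j), with n-1 = 3.
  S[U,U] = ((-2.25)·(-2.25) + (3.75)·(3.75) + (0.75)·(0.75) + (-2.25)·(-2.25)) / 3 = 24.75/3 = 8.25
  S[U,V] = ((-2.25)·(-1.5) + (3.75)·(1.5) + (0.75)·(-2.5) + (-2.25)·(2.5)) / 3 = 1.5/3 = 0.5
  S[V,V] = ((-1.5)·(-1.5) + (1.5)·(1.5) + (-2.5)·(-2.5) + (2.5)·(2.5)) / 3 = 17/3 = 5.6667

S is symmetric (S[j,i] = S[i,j]). Assembling:

S = [[8.25, 0.5],
 [0.5, 5.6667]]


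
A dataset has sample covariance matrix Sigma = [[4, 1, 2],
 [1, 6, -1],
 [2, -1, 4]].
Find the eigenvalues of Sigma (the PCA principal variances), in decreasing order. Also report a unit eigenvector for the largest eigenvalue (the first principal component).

Step 1 — characteristic polynomial p(λ) = det(λI - Sigma) = λ³ - tr·λ² + c_1·λ - det, where tr = trace, c_1 = sum of the principal 2×2 minors, det = det(Sigma):
  tr = 4 + 6 + 4 = 14,
  c_1 = (4·6 - (1)²) + (4·4 - (2)²) + (6·4 - (-1)²) = 23 + 12 + 23 = 58,
  det = 4·(6·4 - (-1)²) - (1)·((1)·4 - (-1)·(2)) + (2)·((1)·(-1) - 6·(2)) = 4·(23) - (1)·(6) + (2)·(-13) = 60.
  So p(λ) = λ³ - 14λ² + 58λ - 60.
Step 2 — look for an integer root (rational root theorem: any rational root is an integer divisor of 60). Testing λ = 6:
  p(6) = 216 - 504 + 348 - 60 = 0  ✓
  Dividing out (λ - 6): p(λ) = (λ - 6)(λ² - 8λ + 10).
Step 3 — remaining eigenvalues from the quadratic λ² - 8λ + 10 = 0:
  Δ = 8² - 4·10 = 64 - 40 = 24,  λ = (8 ± √24)/2 = (8 ± 4.899)/2 ≈ 6.4495 or 1.5505.
  Sorted: λ_1 = 6.4495,  λ_2 = 6,  λ_3 = 1.5505  (check: sum = 14 = tr ✓).

Step 4 — unit eigenvector for λ_1 ≈ 6.4495: v spans the null space of (Sigma - λ_1 I), whose rows are
  r_1 = (-2.4495, 1, 2),  r_2 = (1, -0.4495, -1),  r_3 = (2, -1, -2.4495).
  v is orthogonal to every row, so take v ∝ r_1 × r_2 = ((1)·(-1) - (2)·(-0.4495), (2)·(1) - (-2.4495)·(-1), (-2.4495)·(-0.4495) - (1)·(1)) ≈ (-0.101, -0.4495, 0.101).
  Rescale (multiply by -1 so the first nonzero entry is positive): u = (0.101, 0.4495, -0.101).
  ||u|| = √((0.101)² + (0.4495)² + (-0.101)²) = √(0.2225) ≈ 0.4716,  v_1 = u/||u|| ≈ (0.2142, 0.953, -0.2142) (||v_1|| = 1).

λ_1 = 6.4495,  λ_2 = 6,  λ_3 = 1.5505;  v_1 ≈ (0.2142, 0.953, -0.2142)


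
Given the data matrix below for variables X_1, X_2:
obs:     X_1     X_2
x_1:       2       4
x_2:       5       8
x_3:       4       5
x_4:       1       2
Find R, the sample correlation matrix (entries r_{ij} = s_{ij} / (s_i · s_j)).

Step 1 — column means:
  mean(X_1) = (2 + 5 + 4 + 1) / 4 = 12/4 = 3
  mean(X_2) = (4 + 8 + 5 + 2) / 4 = 19/4 = 4.75

Step 2 — sample variances and covariances s[i,j] = (1/(n-1)) · Σ_k (x_{k,i} - mean_i) · (x_{k,j} - mean_j), with n-1 = 3:
  s[X_1,X_1] = ((-1)·(-1) + (2)·(2) + (1)·(1) + (-2)·(-2)) / 3 = 10/3 = 3.3333
  s[X_1,X_2] = ((-1)·(-0.75) + (2)·(3.25) + (1)·(0.25) + (-2)·(-2.75)) / 3 = 13/3 = 4.3333
  s[X_2,X_2] = ((-0.75)·(-0.75) + (3.25)·(3.25) + (0.25)·(0.25) + (-2.75)·(-2.75)) / 3 = 18.75/3 = 6.25
  Sample standard deviations s_i = √(s[i,i]):
  s(X_1) = √(3.3333) = 1.8257
  s(X_2) = √(6.25) = 2.5

Step 3 — r_{ij} = s_{ij} / (s_i · s_j):
  r[X_1,X_1] = 1 (diagonal).
  r[X_1,X_2] = 4.3333 / (1.8257 · 2.5) = 4.3333 / 4.5644 = 0.9494
  r[X_2,X_2] = 1 (diagonal).

R is symmetric with unit diagonal. Assembling:

R = [[1, 0.9494],
 [0.9494, 1]]


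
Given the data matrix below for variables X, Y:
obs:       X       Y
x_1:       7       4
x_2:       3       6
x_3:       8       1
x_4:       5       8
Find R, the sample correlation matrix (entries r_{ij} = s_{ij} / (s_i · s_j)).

Step 1 — column means:
  mean(X) = (7 + 3 + 8 + 5) / 4 = 23/4 = 5.75
  mean(Y) = (4 + 6 + 1 + 8) / 4 = 19/4 = 4.75

Step 2 — sample variances and covariances s[i,j] = (1/(n-1)) · Σ_k (x_{k,i} - mean_i) · (x_{k,j} - mean_j), with n-1 = 3:
  s[X,X] = ((1.25)·(1.25) + (-2.75)·(-2.75) + (2.25)·(2.25) + (-0.75)·(-0.75)) / 3 = 14.75/3 = 4.9167
  s[X,Y] = ((1.25)·(-0.75) + (-2.75)·(1.25) + (2.25)·(-3.75) + (-0.75)·(3.25)) / 3 = -15.25/3 = -5.0833
  s[Y,Y] = ((-0.75)·(-0.75) + (1.25)·(1.25) + (-3.75)·(-3.75) + (3.25)·(3.25)) / 3 = 26.75/3 = 8.9167
  Sample standard deviations s_i = √(s[i,i]):
  s(X) = √(4.9167) = 2.2174
  s(Y) = √(8.9167) = 2.9861

Step 3 — r_{ij} = s_{ij} / (s_i · s_j):
  r[X,X] = 1 (diagonal).
  r[X,Y] = -5.0833 / (2.2174 · 2.9861) = -5.0833 / 6.6212 = -0.7677
  r[Y,Y] = 1 (diagonal).

R is symmetric with unit diagonal. Assembling:

R = [[1, -0.7677],
 [-0.7677, 1]]


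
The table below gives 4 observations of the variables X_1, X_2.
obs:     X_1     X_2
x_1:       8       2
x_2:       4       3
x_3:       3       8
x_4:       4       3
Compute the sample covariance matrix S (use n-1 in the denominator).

Step 1 — column means:
  mean(X_1) = (8 + 4 + 3 + 4) / 4 = 19/4 = 4.75
  mean(X_2) = (2 + 3 + 8 + 3) / 4 = 16/4 = 4

Step 2 — sample covariance S[i,j] = (1/(n-1)) · Σ_k (x_{k,i} - mean_i) · (x_{k,j} - mean_j), with n-1 = 3.
  S[X_1,X_1] = ((3.25)·(3.25) + (-0.75)·(-0.75) + (-1.75)·(-1.75) + (-0.75)·(-0.75)) / 3 = 14.75/3 = 4.9167
  S[X_1,X_2] = ((3.25)·(-2) + (-0.75)·(-1) + (-1.75)·(4) + (-0.75)·(-1)) / 3 = -12/3 = -4
  S[X_2,X_2] = ((-2)·(-2) + (-1)·(-1) + (4)·(4) + (-1)·(-1)) / 3 = 22/3 = 7.3333

S is symmetric (S[j,i] = S[i,j]). Assembling:

S = [[4.9167, -4],
 [-4, 7.3333]]


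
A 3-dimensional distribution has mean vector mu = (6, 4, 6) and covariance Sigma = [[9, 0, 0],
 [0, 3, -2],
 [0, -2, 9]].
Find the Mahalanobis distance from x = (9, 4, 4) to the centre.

Step 1 — centre the observation: (x - mu) = (3, 0, -2).

Step 2 — invert Sigma (cofactor / det for 3×3, or solve directly):
  Sigma^{-1} = [[0.1111, 0, 0],
 [0, 0.3913, 0.087],
 [0, 0.087, 0.1304]].

Step 3 — form the quadratic (x - mu)^T · Sigma^{-1} · (x - mu):
  Sigma^{-1} · (x - mu) = (0.3333, -0.1739, -0.2609).
  (x - mu)^T · [Sigma^{-1} · (x - mu)] = (3)·(0.3333) + (0)·(-0.1739) + (-2)·(-0.2609) = 1.5217.

Step 4 — take square root: d = √(1.5217) ≈ 1.2336.

d(x, mu) = √(1.5217) ≈ 1.2336


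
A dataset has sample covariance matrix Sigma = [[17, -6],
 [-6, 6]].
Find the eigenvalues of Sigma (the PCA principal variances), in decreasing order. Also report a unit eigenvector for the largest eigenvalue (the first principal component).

Step 1 — characteristic polynomial of 2×2 Sigma:
  det(Sigma - λI) = λ² - trace · λ + det = 0.
  trace = 17 + 6 = 23, det = 17·6 - (-6)² = 66.
Step 2 — discriminant:
  Δ = trace² - 4·det = 529 - 264 = 265.
Step 3 — eigenvalues:
  λ = (trace ± √Δ)/2 = (23 ± 16.2788)/2,
  λ_1 = 19.6394,  λ_2 = 3.3606.

Step 4 — unit eigenvector for λ_1: solve (Sigma - λ_1 I)v = 0. First row:
  (17 - 19.6394)·v_x + (-6)·v_y = 0, i.e. (-2.6394)·v_x + (-6)·v_y = 0,
  so v ∝ (b, λ_1 - a) = (-6, 2.6394); multiply by -1 so the first entry is positive: u = (6, -2.6394).
  ||u|| = √((6)² + (-2.6394)²) = √(42.9665) ≈ 6.5549,
  v_1 = u/||u|| ≈ (0.9153, -0.4027) (||v_1|| = 1).

λ_1 = 19.6394,  λ_2 = 3.3606;  v_1 ≈ (0.9153, -0.4027)


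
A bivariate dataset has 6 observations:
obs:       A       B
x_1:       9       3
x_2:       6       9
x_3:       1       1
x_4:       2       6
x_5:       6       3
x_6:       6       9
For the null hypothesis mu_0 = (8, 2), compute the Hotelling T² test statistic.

Step 1 — sample mean vector:
  mean(A) = (9 + 6 + 1 + 2 + 6 + 6) / 6 = 30/6 = 5
  mean(B) = (3 + 9 + 1 + 6 + 3 + 9) / 6 = 31/6 = 5.1667
  x̄ = (5, 5.1667),  deviation x̄ - mu_0 = (5, 5.1667) - (8, 2) = (-3, 3.1667).

Step 2 — sample covariance matrix, S[i,j] = (1/(n-1)) · Σ_k (x_{k,i} - mean_i) · (x_{k,j} - mean_j), divisor n-1 = 5:
  S[A,A] = ((4)·(4) + (1)·(1) + (-4)·(-4) + (-3)·(-3) + (1)·(1) + (1)·(1)) / 5 = 44/5 = 8.8
  S[A,B] = ((4)·(-2.1667) + (1)·(3.8333) + (-4)·(-4.1667) + (-3)·(0.8333) + (1)·(-2.1667) + (1)·(3.8333)) / 5 = 11/5 = 2.2
  S[B,B] = ((-2.1667)·(-2.1667) + (3.8333)·(3.8333) + (-4.1667)·(-4.1667) + (0.8333)·(0.8333) + (-2.1667)·(-2.1667) + (3.8333)·(3.8333)) / 5 = 56.8333/5 = 11.3667
  S = [[8.8, 2.2],
 [2.2, 11.3667]].

Step 3 — invert S. det(S) = 8.8·11.3667 - (2.2)² = 95.1867.
  S^{-1} = (1/det) · [[d, -b], [-b, a]] = [[0.1194, -0.0231],
 [-0.0231, 0.0924]].

Step 4 — quadratic form (x̄ - mu_0)^T · S^{-1} · (x̄ - mu_0):
  S^{-1} · (x̄ - mu_0) = (-0.4314, 0.3621),
  (x̄ - mu_0)^T · [...] = (-3)·(-0.4314) + (3.1667)·(0.3621) = 2.4409.

Step 5 — scale by n: T² = 6 · 2.4409 = 14.6456.

T² ≈ 14.6456


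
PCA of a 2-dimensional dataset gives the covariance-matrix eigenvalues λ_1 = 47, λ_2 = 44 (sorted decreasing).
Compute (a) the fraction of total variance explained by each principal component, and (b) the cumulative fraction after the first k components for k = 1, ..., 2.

Step 1 — total variance = trace(Sigma) = Σ λ_i = 47 + 44 = 91.

Step 2 — fraction explained by component i = λ_i / Σ λ:
  PC1: 47/91 = 0.5165
  PC2: 44/91 = 0.4835

Step 3 — cumulative fraction after k components = (λ_1 + ... + λ_k) / Σ λ:
  k = 1: 47/91 = 0.5165
  k = 2: (47 + 44)/91 = 91/91 = 1

Summary (fraction, with percent):

explained: PC1 0.5165 (51.65%), PC2 0.4835 (48.35%);  cumulative: 0.5165, 1


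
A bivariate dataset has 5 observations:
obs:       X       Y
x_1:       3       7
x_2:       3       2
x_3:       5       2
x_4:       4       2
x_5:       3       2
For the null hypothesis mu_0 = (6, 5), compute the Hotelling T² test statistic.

Step 1 — sample mean vector:
  mean(X) = (3 + 3 + 5 + 4 + 3) / 5 = 18/5 = 3.6
  mean(Y) = (7 + 2 + 2 + 2 + 2) / 5 = 15/5 = 3
  x̄ = (3.6, 3),  deviation x̄ - mu_0 = (3.6, 3) - (6, 5) = (-2.4, -2).

Step 2 — sample covariance matrix, S[i,j] = (1/(n-1)) · Σ_k (x_{k,i} - mean_i) · (x_{k,j} - mean_j), divisor n-1 = 4:
  S[X,X] = ((-0.6)·(-0.6) + (-0.6)·(-0.6) + (1.4)·(1.4) + (0.4)·(0.4) + (-0.6)·(-0.6)) / 4 = 3.2/4 = 0.8
  S[X,Y] = ((-0.6)·(4) + (-0.6)·(-1) + (1.4)·(-1) + (0.4)·(-1) + (-0.6)·(-1)) / 4 = -3/4 = -0.75
  S[Y,Y] = ((4)·(4) + (-1)·(-1) + (-1)·(-1) + (-1)·(-1) + (-1)·(-1)) / 4 = 20/4 = 5
  S = [[0.8, -0.75],
 [-0.75, 5]].

Step 3 — invert S. det(S) = 0.8·5 - (-0.75)² = 3.4375.
  S^{-1} = (1/det) · [[d, -b], [-b, a]] = [[1.4545, 0.2182],
 [0.2182, 0.2327]].

Step 4 — quadratic form (x̄ - mu_0)^T · S^{-1} · (x̄ - mu_0):
  S^{-1} · (x̄ - mu_0) = (-3.9273, -0.9891),
  (x̄ - mu_0)^T · [...] = (-2.4)·(-3.9273) + (-2)·(-0.9891) = 11.4036.

Step 5 — scale by n: T² = 5 · 11.4036 = 57.0182.

T² ≈ 57.0182


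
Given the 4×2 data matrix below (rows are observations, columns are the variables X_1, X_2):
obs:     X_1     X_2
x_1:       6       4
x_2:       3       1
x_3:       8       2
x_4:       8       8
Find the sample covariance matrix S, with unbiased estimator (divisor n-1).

Step 1 — column means:
  mean(X_1) = (6 + 3 + 8 + 8) / 4 = 25/4 = 6.25
  mean(X_2) = (4 + 1 + 2 + 8) / 4 = 15/4 = 3.75

Step 2 — sample covariance S[i,j] = (1/(n-1)) · Σ_k (x_{k,i} - mean_i) · (x_{k,j} - mean_j), with n-1 = 3.
  S[X_1,X_1] = ((-0.25)·(-0.25) + (-3.25)·(-3.25) + (1.75)·(1.75) + (1.75)·(1.75)) / 3 = 16.75/3 = 5.5833
  S[X_1,X_2] = ((-0.25)·(0.25) + (-3.25)·(-2.75) + (1.75)·(-1.75) + (1.75)·(4.25)) / 3 = 13.25/3 = 4.4167
  S[X_2,X_2] = ((0.25)·(0.25) + (-2.75)·(-2.75) + (-1.75)·(-1.75) + (4.25)·(4.25)) / 3 = 28.75/3 = 9.5833

S is symmetric (S[j,i] = S[i,j]). Assembling:

S = [[5.5833, 4.4167],
 [4.4167, 9.5833]]


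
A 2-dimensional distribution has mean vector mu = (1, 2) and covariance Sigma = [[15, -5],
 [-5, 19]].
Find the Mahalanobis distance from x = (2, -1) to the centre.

Step 1 — centre the observation: (x - mu) = (1, -3).

Step 2 — invert Sigma. det(Sigma) = 15·19 - (-5)² = 260.
  Sigma^{-1} = (1/det) · [[d, -b], [-b, a]] = [[0.0731, 0.0192],
 [0.0192, 0.0577]].

Step 3 — form the quadratic (x - mu)^T · Sigma^{-1} · (x - mu):
  Sigma^{-1} · (x - mu) = (0.0154, -0.1538).
  (x - mu)^T · [Sigma^{-1} · (x - mu)] = (1)·(0.0154) + (-3)·(-0.1538) = 0.4769.

Step 4 — take square root: d = √(0.4769) ≈ 0.6906.

d(x, mu) = √(0.4769) ≈ 0.6906


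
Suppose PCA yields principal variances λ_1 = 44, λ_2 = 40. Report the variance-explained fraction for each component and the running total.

Step 1 — total variance = trace(Sigma) = Σ λ_i = 44 + 40 = 84.

Step 2 — fraction explained by component i = λ_i / Σ λ:
  PC1: 44/84 = 0.5238
  PC2: 40/84 = 0.4762

Step 3 — cumulative fraction after k components = (λ_1 + ... + λ_k) / Σ λ:
  k = 1: 44/84 = 0.5238
  k = 2: (44 + 40)/84 = 84/84 = 1

Summary (fraction, with percent):

explained: PC1 0.5238 (52.38%), PC2 0.4762 (47.62%);  cumulative: 0.5238, 1


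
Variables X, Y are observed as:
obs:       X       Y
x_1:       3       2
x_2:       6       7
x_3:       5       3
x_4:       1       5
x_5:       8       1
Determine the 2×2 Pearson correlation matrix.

Step 1 — column means:
  mean(X) = (3 + 6 + 5 + 1 + 8) / 5 = 23/5 = 4.6
  mean(Y) = (2 + 7 + 3 + 5 + 1) / 5 = 18/5 = 3.6

Step 2 — sample variances and covariances s[i,j] = (1/(n-1)) · Σ_k (x_{k,i} - mean_i) · (x_{k,j} - mean_j), with n-1 = 4:
  s[X,X] = ((-1.6)·(-1.6) + (1.4)·(1.4) + (0.4)·(0.4) + (-3.6)·(-3.6) + (3.4)·(3.4)) / 4 = 29.2/4 = 7.3
  s[X,Y] = ((-1.6)·(-1.6) + (1.4)·(3.4) + (0.4)·(-0.6) + (-3.6)·(1.4) + (3.4)·(-2.6)) / 4 = -6.8/4 = -1.7
  s[Y,Y] = ((-1.6)·(-1.6) + (3.4)·(3.4) + (-0.6)·(-0.6) + (1.4)·(1.4) + (-2.6)·(-2.6)) / 4 = 23.2/4 = 5.8
  Sample standard deviations s_i = √(s[i,i]):
  s(X) = √(7.3) = 2.7019
  s(Y) = √(5.8) = 2.4083

Step 3 — r_{ij} = s_{ij} / (s_i · s_j):
  r[X,X] = 1 (diagonal).
  r[X,Y] = -1.7 / (2.7019 · 2.4083) = -1.7 / 6.5069 = -0.2613
  r[Y,Y] = 1 (diagonal).

R is symmetric with unit diagonal. Assembling:

R = [[1, -0.2613],
 [-0.2613, 1]]


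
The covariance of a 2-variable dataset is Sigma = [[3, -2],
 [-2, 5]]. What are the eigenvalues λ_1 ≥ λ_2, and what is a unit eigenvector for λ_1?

Step 1 — characteristic polynomial of 2×2 Sigma:
  det(Sigma - λI) = λ² - trace · λ + det = 0.
  trace = 3 + 5 = 8, det = 3·5 - (-2)² = 11.
Step 2 — discriminant:
  Δ = trace² - 4·det = 64 - 44 = 20.
Step 3 — eigenvalues:
  λ = (trace ± √Δ)/2 = (8 ± 4.4721)/2,
  λ_1 = 6.2361,  λ_2 = 1.7639.

Step 4 — unit eigenvector for λ_1: solve (Sigma - λ_1 I)v = 0. First row:
  (3 - 6.2361)·v_x + (-2)·v_y = 0, i.e. (-3.2361)·v_x + (-2)·v_y = 0,
  so v ∝ (b, λ_1 - a) = (-2, 3.2361); multiply by -1 so the first entry is positive: u = (2, -3.2361).
  ||u|| = √((2)² + (-3.2361)²) = √(14.4721) ≈ 3.8042,
  v_1 = u/||u|| ≈ (0.5257, -0.8507) (||v_1|| = 1).

λ_1 = 6.2361,  λ_2 = 1.7639;  v_1 ≈ (0.5257, -0.8507)


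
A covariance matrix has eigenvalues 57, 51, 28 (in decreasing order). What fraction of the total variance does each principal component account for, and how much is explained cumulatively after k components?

Step 1 — total variance = trace(Sigma) = Σ λ_i = 57 + 51 + 28 = 136.

Step 2 — fraction explained by component i = λ_i / Σ λ:
  PC1: 57/136 = 0.4191
  PC2: 51/136 = 0.375
  PC3: 28/136 = 0.2059

Step 3 — cumulative fraction after k components = (λ_1 + ... + λ_k) / Σ λ:
  k = 1: 57/136 = 0.4191
  k = 2: (57 + 51)/136 = 108/136 = 0.7941
  k = 3: (57 + 51 + 28)/136 = 136/136 = 1

Summary (fraction, with percent):

explained: PC1 0.4191 (41.91%), PC2 0.375 (37.5%), PC3 0.2059 (20.59%);  cumulative: 0.4191, 0.7941, 1


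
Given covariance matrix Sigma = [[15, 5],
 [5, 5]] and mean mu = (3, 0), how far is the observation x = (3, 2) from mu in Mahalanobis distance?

Step 1 — centre the observation: (x - mu) = (0, 2).

Step 2 — invert Sigma. det(Sigma) = 15·5 - (5)² = 50.
  Sigma^{-1} = (1/det) · [[d, -b], [-b, a]] = [[0.1, -0.1],
 [-0.1, 0.3]].

Step 3 — form the quadratic (x - mu)^T · Sigma^{-1} · (x - mu):
  Sigma^{-1} · (x - mu) = (-0.2, 0.6).
  (x - mu)^T · [Sigma^{-1} · (x - mu)] = (0)·(-0.2) + (2)·(0.6) = 1.2.

Step 4 — take square root: d = √(1.2) ≈ 1.0954.

d(x, mu) = √(1.2) ≈ 1.0954


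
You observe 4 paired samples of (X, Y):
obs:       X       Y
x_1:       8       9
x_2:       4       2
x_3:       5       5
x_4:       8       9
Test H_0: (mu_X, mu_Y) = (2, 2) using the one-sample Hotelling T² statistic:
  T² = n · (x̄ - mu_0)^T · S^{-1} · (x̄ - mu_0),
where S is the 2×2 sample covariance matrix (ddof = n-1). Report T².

Step 1 — sample mean vector:
  mean(X) = (8 + 4 + 5 + 8) / 4 = 25/4 = 6.25
  mean(Y) = (9 + 2 + 5 + 9) / 4 = 25/4 = 6.25
  x̄ = (6.25, 6.25),  deviation x̄ - mu_0 = (6.25, 6.25) - (2, 2) = (4.25, 4.25).

Step 2 — sample covariance matrix, S[i,j] = (1/(n-1)) · Σ_k (x_{k,i} - mean_i) · (x_{k,j} - mean_j), divisor n-1 = 3:
  S[X,X] = ((1.75)·(1.75) + (-2.25)·(-2.25) + (-1.25)·(-1.25) + (1.75)·(1.75)) / 3 = 12.75/3 = 4.25
  S[X,Y] = ((1.75)·(2.75) + (-2.25)·(-4.25) + (-1.25)·(-1.25) + (1.75)·(2.75)) / 3 = 20.75/3 = 6.9167
  S[Y,Y] = ((2.75)·(2.75) + (-4.25)·(-4.25) + (-1.25)·(-1.25) + (2.75)·(2.75)) / 3 = 34.75/3 = 11.5833
  S = [[4.25, 6.9167],
 [6.9167, 11.5833]].

Step 3 — invert S. det(S) = 4.25·11.5833 - (6.9167)² = 1.3889.
  S^{-1} = (1/det) · [[d, -b], [-b, a]] = [[8.34, -4.98],
 [-4.98, 3.06]].

Step 4 — quadratic form (x̄ - mu_0)^T · S^{-1} · (x̄ - mu_0):
  S^{-1} · (x̄ - mu_0) = (14.28, -8.16),
  (x̄ - mu_0)^T · [...] = (4.25)·(14.28) + (4.25)·(-8.16) = 26.01.

Step 5 — scale by n: T² = 4 · 26.01 = 104.04.

T² ≈ 104.04


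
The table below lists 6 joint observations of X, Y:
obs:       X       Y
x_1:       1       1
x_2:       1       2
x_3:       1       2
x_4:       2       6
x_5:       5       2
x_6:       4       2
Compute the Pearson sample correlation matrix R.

Step 1 — column means:
  mean(X) = (1 + 1 + 1 + 2 + 5 + 4) / 6 = 14/6 = 2.3333
  mean(Y) = (1 + 2 + 2 + 6 + 2 + 2) / 6 = 15/6 = 2.5

Step 2 — sample variances and covariances s[i,j] = (1/(n-1)) · Σ_k (x_{k,i} - mean_i) · (x_{k,j} - mean_j), with n-1 = 5:
  s[X,X] = ((-1.3333)·(-1.3333) + (-1.3333)·(-1.3333) + (-1.3333)·(-1.3333) + (-0.3333)·(-0.3333) + (2.6667)·(2.6667) + (1.6667)·(1.6667)) / 5 = 15.3333/5 = 3.0667
  s[X,Y] = ((-1.3333)·(-1.5) + (-1.3333)·(-0.5) + (-1.3333)·(-0.5) + (-0.3333)·(3.5) + (2.6667)·(-0.5) + (1.6667)·(-0.5)) / 5 = 0/5 = 0
  s[Y,Y] = ((-1.5)·(-1.5) + (-0.5)·(-0.5) + (-0.5)·(-0.5) + (3.5)·(3.5) + (-0.5)·(-0.5) + (-0.5)·(-0.5)) / 5 = 15.5/5 = 3.1
  Sample standard deviations s_i = √(s[i,i]):
  s(X) = √(3.0667) = 1.7512
  s(Y) = √(3.1) = 1.7607

Step 3 — r_{ij} = s_{ij} / (s_i · s_j):
  r[X,X] = 1 (diagonal).
  r[X,Y] = 0 / (1.7512 · 1.7607) = 0 / 3.0833 = 0
  r[Y,Y] = 1 (diagonal).

R is symmetric with unit diagonal. Assembling:

R = [[1, 0],
 [0, 1]]


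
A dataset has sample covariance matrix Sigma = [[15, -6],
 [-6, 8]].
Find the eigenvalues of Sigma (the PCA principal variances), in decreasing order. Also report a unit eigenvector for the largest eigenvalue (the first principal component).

Step 1 — characteristic polynomial of 2×2 Sigma:
  det(Sigma - λI) = λ² - trace · λ + det = 0.
  trace = 15 + 8 = 23, det = 15·8 - (-6)² = 84.
Step 2 — discriminant:
  Δ = trace² - 4·det = 529 - 336 = 193.
Step 3 — eigenvalues:
  λ = (trace ± √Δ)/2 = (23 ± 13.8924)/2,
  λ_1 = 18.4462,  λ_2 = 4.5538.

Step 4 — unit eigenvector for λ_1: solve (Sigma - λ_1 I)v = 0. First row:
  (15 - 18.4462)·v_x + (-6)·v_y = 0, i.e. (-3.4462)·v_x + (-6)·v_y = 0,
  so v ∝ (b, λ_1 - a) = (-6, 3.4462); multiply by -1 so the first entry is positive: u = (6, -3.4462).
  ||u|| = √((6)² + (-3.4462)²) = √(47.8764) ≈ 6.9193,
  v_1 = u/||u|| ≈ (0.8671, -0.4981) (||v_1|| = 1).

λ_1 = 18.4462,  λ_2 = 4.5538;  v_1 ≈ (0.8671, -0.4981)


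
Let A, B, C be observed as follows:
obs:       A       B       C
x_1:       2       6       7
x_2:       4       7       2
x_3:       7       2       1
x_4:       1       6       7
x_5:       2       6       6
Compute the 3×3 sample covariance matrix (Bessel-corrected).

Step 1 — column means:
  mean(A) = (2 + 4 + 7 + 1 + 2) / 5 = 16/5 = 3.2
  mean(B) = (6 + 7 + 2 + 6 + 6) / 5 = 27/5 = 5.4
  mean(C) = (7 + 2 + 1 + 7 + 6) / 5 = 23/5 = 4.6

Step 2 — sample covariance S[i,j] = (1/(n-1)) · Σ_k (x_{k,i} - mean_i) · (x_{k,j} - mean_j), with n-1 = 4.
  S[A,A] = ((-1.2)·(-1.2) + (0.8)·(0.8) + (3.8)·(3.8) + (-2.2)·(-2.2) + (-1.2)·(-1.2)) / 4 = 22.8/4 = 5.7
  S[A,B] = ((-1.2)·(0.6) + (0.8)·(1.6) + (3.8)·(-3.4) + (-2.2)·(0.6) + (-1.2)·(0.6)) / 4 = -14.4/4 = -3.6
  S[A,C] = ((-1.2)·(2.4) + (0.8)·(-2.6) + (3.8)·(-3.6) + (-2.2)·(2.4) + (-1.2)·(1.4)) / 4 = -25.6/4 = -6.4
  S[B,B] = ((0.6)·(0.6) + (1.6)·(1.6) + (-3.4)·(-3.4) + (0.6)·(0.6) + (0.6)·(0.6)) / 4 = 15.2/4 = 3.8
  S[B,C] = ((0.6)·(2.4) + (1.6)·(-2.6) + (-3.4)·(-3.6) + (0.6)·(2.4) + (0.6)·(1.4)) / 4 = 11.8/4 = 2.95
  S[C,C] = ((2.4)·(2.4) + (-2.6)·(-2.6) + (-3.6)·(-3.6) + (2.4)·(2.4) + (1.4)·(1.4)) / 4 = 33.2/4 = 8.3

S is symmetric (S[j,i] = S[i,j]). Assembling:

S = [[5.7, -3.6, -6.4],
 [-3.6, 3.8, 2.95],
 [-6.4, 2.95, 8.3]]


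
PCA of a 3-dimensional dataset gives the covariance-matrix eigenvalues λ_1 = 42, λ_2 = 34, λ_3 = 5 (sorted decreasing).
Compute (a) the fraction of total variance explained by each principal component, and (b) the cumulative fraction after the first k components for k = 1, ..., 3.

Step 1 — total variance = trace(Sigma) = Σ λ_i = 42 + 34 + 5 = 81.

Step 2 — fraction explained by component i = λ_i / Σ λ:
  PC1: 42/81 = 0.5185
  PC2: 34/81 = 0.4198
  PC3: 5/81 = 0.0617

Step 3 — cumulative fraction after k components = (λ_1 + ... + λ_k) / Σ λ:
  k = 1: 42/81 = 0.5185
  k = 2: (42 + 34)/81 = 76/81 = 0.9383
  k = 3: (42 + 34 + 5)/81 = 81/81 = 1

Summary (fraction, with percent):

explained: PC1 0.5185 (51.85%), PC2 0.4198 (41.98%), PC3 0.0617 (6.17%);  cumulative: 0.5185, 0.9383, 1


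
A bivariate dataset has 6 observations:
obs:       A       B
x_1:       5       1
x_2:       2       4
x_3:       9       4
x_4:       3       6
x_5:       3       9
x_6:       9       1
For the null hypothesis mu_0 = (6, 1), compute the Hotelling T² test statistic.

Step 1 — sample mean vector:
  mean(A) = (5 + 2 + 9 + 3 + 3 + 9) / 6 = 31/6 = 5.1667
  mean(B) = (1 + 4 + 4 + 6 + 9 + 1) / 6 = 25/6 = 4.1667
  x̄ = (5.1667, 4.1667),  deviation x̄ - mu_0 = (5.1667, 4.1667) - (6, 1) = (-0.8333, 3.1667).

Step 2 — sample covariance matrix, S[i,j] = (1/(n-1)) · Σ_k (x_{k,i} - mean_i) · (x_{k,j} - mean_j), divisor n-1 = 5:
  S[A,A] = ((-0.1667)·(-0.1667) + (-3.1667)·(-3.1667) + (3.8333)·(3.8333) + (-2.1667)·(-2.1667) + (-2.1667)·(-2.1667) + (3.8333)·(3.8333)) / 5 = 48.8333/5 = 9.7667
  S[A,B] = ((-0.1667)·(-3.1667) + (-3.1667)·(-0.1667) + (3.8333)·(-0.1667) + (-2.1667)·(1.8333) + (-2.1667)·(4.8333) + (3.8333)·(-3.1667)) / 5 = -26.1667/5 = -5.2333
  S[B,B] = ((-3.1667)·(-3.1667) + (-0.1667)·(-0.1667) + (-0.1667)·(-0.1667) + (1.8333)·(1.8333) + (4.8333)·(4.8333) + (-3.1667)·(-3.1667)) / 5 = 46.8333/5 = 9.3667
  S = [[9.7667, -5.2333],
 [-5.2333, 9.3667]].

Step 3 — invert S. det(S) = 9.7667·9.3667 - (-5.2333)² = 64.0933.
  S^{-1} = (1/det) · [[d, -b], [-b, a]] = [[0.1461, 0.0817],
 [0.0817, 0.1524]].

Step 4 — quadratic form (x̄ - mu_0)^T · S^{-1} · (x̄ - mu_0):
  S^{-1} · (x̄ - mu_0) = (0.1368, 0.4145),
  (x̄ - mu_0)^T · [...] = (-0.8333)·(0.1368) + (3.1667)·(0.4145) = 1.1986.

Step 5 — scale by n: T² = 6 · 1.1986 = 7.1916.

T² ≈ 7.1916


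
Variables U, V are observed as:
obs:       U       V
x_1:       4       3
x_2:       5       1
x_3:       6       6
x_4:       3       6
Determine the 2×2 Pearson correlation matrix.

Step 1 — column means:
  mean(U) = (4 + 5 + 6 + 3) / 4 = 18/4 = 4.5
  mean(V) = (3 + 1 + 6 + 6) / 4 = 16/4 = 4

Step 2 — sample variances and covariances s[i,j] = (1/(n-1)) · Σ_k (x_{k,i} - mean_i) · (x_{k,j} - mean_j), with n-1 = 3:
  s[U,U] = ((-0.5)·(-0.5) + (0.5)·(0.5) + (1.5)·(1.5) + (-1.5)·(-1.5)) / 3 = 5/3 = 1.6667
  s[U,V] = ((-0.5)·(-1) + (0.5)·(-3) + (1.5)·(2) + (-1.5)·(2)) / 3 = -1/3 = -0.3333
  s[V,V] = ((-1)·(-1) + (-3)·(-3) + (2)·(2) + (2)·(2)) / 3 = 18/3 = 6
  Sample standard deviations s_i = √(s[i,i]):
  s(U) = √(1.6667) = 1.291
  s(V) = √(6) = 2.4495

Step 3 — r_{ij} = s_{ij} / (s_i · s_j):
  r[U,U] = 1 (diagonal).
  r[U,V] = -0.3333 / (1.291 · 2.4495) = -0.3333 / 3.1623 = -0.1054
  r[V,V] = 1 (diagonal).

R is symmetric with unit diagonal. Assembling:

R = [[1, -0.1054],
 [-0.1054, 1]]


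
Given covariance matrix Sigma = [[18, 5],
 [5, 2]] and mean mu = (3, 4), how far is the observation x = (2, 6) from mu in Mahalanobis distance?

Step 1 — centre the observation: (x - mu) = (-1, 2).

Step 2 — invert Sigma. det(Sigma) = 18·2 - (5)² = 11.
  Sigma^{-1} = (1/det) · [[d, -b], [-b, a]] = [[0.1818, -0.4545],
 [-0.4545, 1.6364]].

Step 3 — form the quadratic (x - mu)^T · Sigma^{-1} · (x - mu):
  Sigma^{-1} · (x - mu) = (-1.0909, 3.7273).
  (x - mu)^T · [Sigma^{-1} · (x - mu)] = (-1)·(-1.0909) + (2)·(3.7273) = 8.5455.

Step 4 — take square root: d = √(8.5455) ≈ 2.9233.

d(x, mu) = √(8.5455) ≈ 2.9233


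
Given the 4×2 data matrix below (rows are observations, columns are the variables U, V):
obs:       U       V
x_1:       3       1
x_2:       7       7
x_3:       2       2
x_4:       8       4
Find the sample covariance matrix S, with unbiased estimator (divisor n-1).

Step 1 — column means:
  mean(U) = (3 + 7 + 2 + 8) / 4 = 20/4 = 5
  mean(V) = (1 + 7 + 2 + 4) / 4 = 14/4 = 3.5

Step 2 — sample covariance S[i,j] = (1/(n-1)) · Σ_k (x_{k,i} - mean_i) · (x_{k,j} - mean_j), with n-1 = 3.
  S[U,U] = ((-2)·(-2) + (2)·(2) + (-3)·(-3) + (3)·(3)) / 3 = 26/3 = 8.6667
  S[U,V] = ((-2)·(-2.5) + (2)·(3.5) + (-3)·(-1.5) + (3)·(0.5)) / 3 = 18/3 = 6
  S[V,V] = ((-2.5)·(-2.5) + (3.5)·(3.5) + (-1.5)·(-1.5) + (0.5)·(0.5)) / 3 = 21/3 = 7

S is symmetric (S[j,i] = S[i,j]). Assembling:

S = [[8.6667, 6],
 [6, 7]]


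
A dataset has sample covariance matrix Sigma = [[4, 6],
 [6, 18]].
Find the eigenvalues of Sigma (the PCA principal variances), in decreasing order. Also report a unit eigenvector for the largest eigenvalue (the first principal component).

Step 1 — characteristic polynomial of 2×2 Sigma:
  det(Sigma - λI) = λ² - trace · λ + det = 0.
  trace = 4 + 18 = 22, det = 4·18 - (6)² = 36.
Step 2 — discriminant:
  Δ = trace² - 4·det = 484 - 144 = 340.
Step 3 — eigenvalues:
  λ = (trace ± √Δ)/2 = (22 ± 18.4391)/2,
  λ_1 = 20.2195,  λ_2 = 1.7805.

Step 4 — unit eigenvector for λ_1: solve (Sigma - λ_1 I)v = 0. First row:
  (4 - 20.2195)·v_x + (6)·v_y = 0, i.e. (-16.2195)·v_x + (6)·v_y = 0,
  so v ∝ (b, λ_1 - a) = (6, 16.2195) = u.
  ||u|| = √((6)² + (16.2195)²) = √(299.0736) ≈ 17.2937,
  v_1 = u/||u|| ≈ (0.3469, 0.9379) (||v_1|| = 1).

λ_1 = 20.2195,  λ_2 = 1.7805;  v_1 ≈ (0.3469, 0.9379)


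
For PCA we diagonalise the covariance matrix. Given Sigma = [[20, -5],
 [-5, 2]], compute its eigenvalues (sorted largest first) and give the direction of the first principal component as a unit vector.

Step 1 — characteristic polynomial of 2×2 Sigma:
  det(Sigma - λI) = λ² - trace · λ + det = 0.
  trace = 20 + 2 = 22, det = 20·2 - (-5)² = 15.
Step 2 — discriminant:
  Δ = trace² - 4·det = 484 - 60 = 424.
Step 3 — eigenvalues:
  λ = (trace ± √Δ)/2 = (22 ± 20.5913)/2,
  λ_1 = 21.2956,  λ_2 = 0.7044.

Step 4 — unit eigenvector for λ_1: solve (Sigma - λ_1 I)v = 0. First row:
  (20 - 21.2956)·v_x + (-5)·v_y = 0, i.e. (-1.2956)·v_x + (-5)·v_y = 0,
  so v ∝ (b, λ_1 - a) = (-5, 1.2956); multiply by -1 so the first entry is positive: u = (5, -1.2956).
  ||u|| = √((5)² + (-1.2956)²) = √(26.6787) ≈ 5.1651,
  v_1 = u/||u|| ≈ (0.968, -0.2508) (||v_1|| = 1).

λ_1 = 21.2956,  λ_2 = 0.7044;  v_1 ≈ (0.968, -0.2508)


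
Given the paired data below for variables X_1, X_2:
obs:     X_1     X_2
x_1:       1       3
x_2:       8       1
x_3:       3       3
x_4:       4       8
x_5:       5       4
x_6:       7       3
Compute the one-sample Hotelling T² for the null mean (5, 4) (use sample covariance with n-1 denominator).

Step 1 — sample mean vector:
  mean(X_1) = (1 + 8 + 3 + 4 + 5 + 7) / 6 = 28/6 = 4.6667
  mean(X_2) = (3 + 1 + 3 + 8 + 4 + 3) / 6 = 22/6 = 3.6667
  x̄ = (4.6667, 3.6667),  deviation x̄ - mu_0 = (4.6667, 3.6667) - (5, 4) = (-0.3333, -0.3333).

Step 2 — sample covariance matrix, S[i,j] = (1/(n-1)) · Σ_k (x_{k,i} - mean_i) · (x_{k,j} - mean_j), divisor n-1 = 5:
  S[X_1,X_1] = ((-3.6667)·(-3.6667) + (3.3333)·(3.3333) + (-1.6667)·(-1.6667) + (-0.6667)·(-0.6667) + (0.3333)·(0.3333) + (2.3333)·(2.3333)) / 5 = 33.3333/5 = 6.6667
  S[X_1,X_2] = ((-3.6667)·(-0.6667) + (3.3333)·(-2.6667) + (-1.6667)·(-0.6667) + (-0.6667)·(4.3333) + (0.3333)·(0.3333) + (2.3333)·(-0.6667)) / 5 = -9.6667/5 = -1.9333
  S[X_2,X_2] = ((-0.6667)·(-0.6667) + (-2.6667)·(-2.6667) + (-0.6667)·(-0.6667) + (4.3333)·(4.3333) + (0.3333)·(0.3333) + (-0.6667)·(-0.6667)) / 5 = 27.3333/5 = 5.4667
  S = [[6.6667, -1.9333],
 [-1.9333, 5.4667]].

Step 3 — invert S. det(S) = 6.6667·5.4667 - (-1.9333)² = 32.7067.
  S^{-1} = (1/det) · [[d, -b], [-b, a]] = [[0.1671, 0.0591],
 [0.0591, 0.2038]].

Step 4 — quadratic form (x̄ - mu_0)^T · S^{-1} · (x̄ - mu_0):
  S^{-1} · (x̄ - mu_0) = (-0.0754, -0.0876),
  (x̄ - mu_0)^T · [...] = (-0.3333)·(-0.0754) + (-0.3333)·(-0.0876) = 0.0544.

Step 5 — scale by n: T² = 6 · 0.0544 = 0.3261.

T² ≈ 0.3261
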